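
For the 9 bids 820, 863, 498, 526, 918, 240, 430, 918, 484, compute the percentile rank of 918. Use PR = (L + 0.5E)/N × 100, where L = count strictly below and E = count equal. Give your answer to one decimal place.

88.9

N = 9.
Strictly below 918: 7. Equal to 918: 2.
PR = (7 + 0.5·2)/9 × 100 = 88.9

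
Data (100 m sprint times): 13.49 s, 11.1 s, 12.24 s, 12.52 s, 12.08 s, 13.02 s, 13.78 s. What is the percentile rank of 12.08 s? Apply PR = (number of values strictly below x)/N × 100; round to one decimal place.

N = 7.
Strictly below 12.08: 1. Equal to 12.08: 1.
PR = 1/7 × 100 = 14.3

14.3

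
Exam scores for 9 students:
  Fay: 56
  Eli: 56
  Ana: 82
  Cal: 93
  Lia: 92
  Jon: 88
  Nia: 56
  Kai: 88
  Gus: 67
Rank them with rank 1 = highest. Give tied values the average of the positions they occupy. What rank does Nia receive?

8

Sorted (descending): 93, 92, 88, 88, 82, 67, 56, 56, 56
The 2 values of 88 occupy positions 3–4 → average rank (3+4)/2 = 3.5.
The 3 values of 56 occupy positions 7–9 → average rank 8.
Nia has value 56 → rank 8.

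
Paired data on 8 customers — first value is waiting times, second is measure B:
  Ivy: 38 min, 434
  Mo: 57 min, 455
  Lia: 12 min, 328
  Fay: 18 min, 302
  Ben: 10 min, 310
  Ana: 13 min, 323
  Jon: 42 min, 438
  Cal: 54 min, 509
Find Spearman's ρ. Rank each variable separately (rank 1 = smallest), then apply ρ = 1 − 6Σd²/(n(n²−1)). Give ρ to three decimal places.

Ranks of variable 1: 5, 8, 2, 4, 1, 3, 6, 7
Ranks of variable 2: 5, 7, 4, 1, 2, 3, 6, 8
d = r₁ − r₂: 0, 1, -2, 3, -1, 0, 0, -1
d²: 0, 1, 4, 9, 1, 0, 0, 1; Σd² = 16
ρ = 1 − 6·16/(8·63) = 1 − 96/504 = 0.810

0.810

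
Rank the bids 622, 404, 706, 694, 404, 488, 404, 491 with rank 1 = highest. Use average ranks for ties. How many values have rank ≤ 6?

Sorted (descending): 706, 694, 622, 491, 488, 404, 404, 404
The 3 values of 404 occupy positions 6–8 → average rank 7.
Ranks ≤ 6: {1, 2, 3, 4, 5} → 5 values.

5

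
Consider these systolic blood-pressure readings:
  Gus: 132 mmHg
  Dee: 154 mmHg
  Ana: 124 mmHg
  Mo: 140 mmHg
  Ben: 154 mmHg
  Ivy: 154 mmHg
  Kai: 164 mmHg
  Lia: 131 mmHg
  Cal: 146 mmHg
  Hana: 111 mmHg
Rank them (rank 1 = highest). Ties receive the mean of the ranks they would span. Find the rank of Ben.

Sorted (descending): 164, 154, 154, 154, 146, 140, 132, 131, 124, 111
The 3 values of 154 occupy positions 2–4 → average rank 3.
Ben has value 154 mmHg → rank 3.

3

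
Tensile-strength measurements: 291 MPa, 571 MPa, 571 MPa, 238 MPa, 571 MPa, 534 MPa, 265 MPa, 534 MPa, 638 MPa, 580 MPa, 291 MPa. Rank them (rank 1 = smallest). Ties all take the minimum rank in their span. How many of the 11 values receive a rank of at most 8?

Sorted (ascending): 238, 265, 291, 291, 534, 534, 571, 571, 571, 580, 638
The 2 values of 291 occupy positions 3–4 → each gets rank 3.
The 2 values of 534 occupy positions 5–6 → each gets rank 5.
The 3 values of 571 occupy positions 7–9 → each gets rank 7.
Ranks ≤ 8: {1, 2, 3, 3, 5, 5, 7, 7, 7} → 9 values.

9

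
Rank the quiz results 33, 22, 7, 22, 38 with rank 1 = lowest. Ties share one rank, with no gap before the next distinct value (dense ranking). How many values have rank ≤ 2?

Sorted (ascending): 7, 22, 22, 33, 38
The 2 values of 22 share dense rank 2.
Remaining distinct values take the next consecutive integers.
Ranks ≤ 2: {1, 2, 2} → 3 values.

3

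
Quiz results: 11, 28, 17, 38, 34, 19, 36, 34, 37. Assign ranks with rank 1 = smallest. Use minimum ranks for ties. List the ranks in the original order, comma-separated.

1, 4, 2, 9, 5, 3, 7, 5, 8

Sorted (ascending): 11, 17, 19, 28, 34, 34, 36, 37, 38
The 2 values of 34 occupy positions 5–6 → each gets rank 5.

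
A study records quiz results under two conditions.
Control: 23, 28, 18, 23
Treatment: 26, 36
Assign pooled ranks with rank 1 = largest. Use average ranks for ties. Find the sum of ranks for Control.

17

Sorted (descending): 36, 28, 26, 23, 23, 18
The 2 values of 23 occupy positions 4–5 → average rank (4+5)/2 = 4.5.
Control values → pooled ranks: 23→4.5, 28→2, 18→6, 23→4.5
Rank sum = 4.5 + 2 + 6 + 4.5 = 17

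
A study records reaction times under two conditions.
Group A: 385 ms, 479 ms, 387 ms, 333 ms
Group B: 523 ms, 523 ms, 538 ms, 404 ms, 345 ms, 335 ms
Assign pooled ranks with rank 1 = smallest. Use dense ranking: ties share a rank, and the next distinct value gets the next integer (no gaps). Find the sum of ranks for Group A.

17

Sorted (ascending): 333, 335, 345, 385, 387, 404, 479, 523, 523, 538
The 2 values of 523 share dense rank 8.
Remaining distinct values take the next consecutive integers.
Group A values → pooled ranks: 385→4, 479→7, 387→5, 333→1
Rank sum = 4 + 7 + 5 + 1 = 17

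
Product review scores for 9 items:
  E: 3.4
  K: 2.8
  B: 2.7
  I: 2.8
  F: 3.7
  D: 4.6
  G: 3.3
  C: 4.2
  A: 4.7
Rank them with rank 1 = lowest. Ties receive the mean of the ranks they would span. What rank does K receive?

2.5

Sorted (ascending): 2.7, 2.8, 2.8, 3.3, 3.4, 3.7, 4.2, 4.6, 4.7
The 2 values of 2.8 occupy positions 2–3 → average rank (2+3)/2 = 2.5.
K has value 2.8 → rank 2.5.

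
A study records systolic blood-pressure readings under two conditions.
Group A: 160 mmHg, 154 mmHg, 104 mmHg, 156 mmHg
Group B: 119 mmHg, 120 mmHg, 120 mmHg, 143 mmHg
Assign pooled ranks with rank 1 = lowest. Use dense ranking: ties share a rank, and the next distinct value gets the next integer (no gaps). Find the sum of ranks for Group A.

Sorted (ascending): 104, 119, 120, 120, 143, 154, 156, 160
The 2 values of 120 share dense rank 3.
Remaining distinct values take the next consecutive integers.
Group A values → pooled ranks: 160→7, 154→5, 104→1, 156→6
Rank sum = 7 + 5 + 1 + 6 = 19

19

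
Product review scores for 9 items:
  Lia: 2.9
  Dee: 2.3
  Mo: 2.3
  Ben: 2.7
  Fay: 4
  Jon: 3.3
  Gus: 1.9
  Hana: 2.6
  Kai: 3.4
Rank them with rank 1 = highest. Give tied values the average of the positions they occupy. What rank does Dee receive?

7.5

Sorted (descending): 4, 3.4, 3.3, 2.9, 2.7, 2.6, 2.3, 2.3, 1.9
The 2 values of 2.3 occupy positions 7–8 → average rank (7+8)/2 = 7.5.
Dee has value 2.3 → rank 7.5.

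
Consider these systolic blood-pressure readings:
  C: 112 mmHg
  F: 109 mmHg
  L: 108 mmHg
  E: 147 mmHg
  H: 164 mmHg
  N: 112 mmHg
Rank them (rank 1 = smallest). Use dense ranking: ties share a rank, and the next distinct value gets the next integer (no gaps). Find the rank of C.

3

Sorted (ascending): 108, 109, 112, 112, 147, 164
The 2 values of 112 share dense rank 3.
Remaining distinct values take the next consecutive integers.
C has value 112 mmHg → rank 3.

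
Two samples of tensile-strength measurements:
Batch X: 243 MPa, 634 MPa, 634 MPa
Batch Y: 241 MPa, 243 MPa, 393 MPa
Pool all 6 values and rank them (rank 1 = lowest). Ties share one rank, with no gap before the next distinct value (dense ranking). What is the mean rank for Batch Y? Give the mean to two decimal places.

2.00

Sorted (ascending): 241, 243, 243, 393, 634, 634
The 2 values of 243 share dense rank 2.
The 2 values of 634 share dense rank 4.
Remaining distinct values take the next consecutive integers.
Batch Y values → pooled ranks: 241→1, 243→2, 393→3
Mean rank = (1 + 2 + 3) / 3 = 2.00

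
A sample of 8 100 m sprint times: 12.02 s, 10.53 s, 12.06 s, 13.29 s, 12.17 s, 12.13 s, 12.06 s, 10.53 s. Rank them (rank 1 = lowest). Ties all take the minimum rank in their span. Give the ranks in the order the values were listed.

Sorted (ascending): 10.53, 10.53, 12.02, 12.06, 12.06, 12.13, 12.17, 13.29
The 2 values of 10.53 occupy positions 1–2 → each gets rank 1.
The 2 values of 12.06 occupy positions 4–5 → each gets rank 4.

3, 1, 4, 8, 7, 6, 4, 1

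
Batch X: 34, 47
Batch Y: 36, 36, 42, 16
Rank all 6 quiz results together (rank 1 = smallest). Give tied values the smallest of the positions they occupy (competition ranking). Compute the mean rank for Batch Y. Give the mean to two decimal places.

Sorted (ascending): 16, 34, 36, 36, 42, 47
The 2 values of 36 occupy positions 3–4 → each gets rank 3.
Batch Y values → pooled ranks: 36→3, 36→3, 42→5, 16→1
Mean rank = (3 + 3 + 5 + 1) / 4 = 3.00

3.00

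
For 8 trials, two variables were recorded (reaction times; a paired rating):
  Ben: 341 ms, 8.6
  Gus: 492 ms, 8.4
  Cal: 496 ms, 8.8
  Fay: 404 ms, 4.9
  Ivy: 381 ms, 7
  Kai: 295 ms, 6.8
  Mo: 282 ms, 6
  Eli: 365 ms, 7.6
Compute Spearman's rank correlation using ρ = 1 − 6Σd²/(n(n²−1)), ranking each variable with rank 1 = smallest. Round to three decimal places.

Ranks of variable 1: 3, 7, 8, 6, 5, 2, 1, 4
Ranks of variable 2: 7, 6, 8, 1, 4, 3, 2, 5
d = r₁ − r₂: -4, 1, 0, 5, 1, -1, -1, -1
d²: 16, 1, 0, 25, 1, 1, 1, 1; Σd² = 46
ρ = 1 − 6·46/(8·63) = 1 − 276/504 = 0.452

0.452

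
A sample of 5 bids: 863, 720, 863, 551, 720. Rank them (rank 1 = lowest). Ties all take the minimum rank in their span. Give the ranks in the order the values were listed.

4, 2, 4, 1, 2

Sorted (ascending): 551, 720, 720, 863, 863
The 2 values of 720 occupy positions 2–3 → each gets rank 2.
The 2 values of 863 occupy positions 4–5 → each gets rank 4.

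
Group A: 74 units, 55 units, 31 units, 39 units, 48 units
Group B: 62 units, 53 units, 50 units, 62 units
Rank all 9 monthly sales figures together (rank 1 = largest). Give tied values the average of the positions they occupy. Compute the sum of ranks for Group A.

29

Sorted (descending): 74, 62, 62, 55, 53, 50, 48, 39, 31
The 2 values of 62 occupy positions 2–3 → average rank (2+3)/2 = 2.5.
Group A values → pooled ranks: 74→1, 55→4, 31→9, 39→8, 48→7
Rank sum = 1 + 4 + 9 + 8 + 7 = 29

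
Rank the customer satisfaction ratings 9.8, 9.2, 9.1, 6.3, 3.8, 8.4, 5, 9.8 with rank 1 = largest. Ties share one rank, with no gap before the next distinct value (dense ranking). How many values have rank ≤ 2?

3

Sorted (descending): 9.8, 9.8, 9.2, 9.1, 8.4, 6.3, 5, 3.8
The 2 values of 9.8 share dense rank 1.
Remaining distinct values take the next consecutive integers.
Ranks ≤ 2: {1, 1, 2} → 3 values.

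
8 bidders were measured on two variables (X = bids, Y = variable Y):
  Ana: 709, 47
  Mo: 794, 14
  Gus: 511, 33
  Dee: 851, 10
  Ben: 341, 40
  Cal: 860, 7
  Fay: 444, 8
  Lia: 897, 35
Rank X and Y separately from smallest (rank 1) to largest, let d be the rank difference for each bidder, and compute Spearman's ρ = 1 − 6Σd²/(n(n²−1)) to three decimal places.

-0.262

Ranks of variable 1: 4, 5, 3, 6, 1, 7, 2, 8
Ranks of variable 2: 8, 4, 5, 3, 7, 1, 2, 6
d = r₁ − r₂: -4, 1, -2, 3, -6, 6, 0, 2
d²: 16, 1, 4, 9, 36, 36, 0, 4; Σd² = 106
ρ = 1 − 6·106/(8·63) = 1 − 636/504 = -0.262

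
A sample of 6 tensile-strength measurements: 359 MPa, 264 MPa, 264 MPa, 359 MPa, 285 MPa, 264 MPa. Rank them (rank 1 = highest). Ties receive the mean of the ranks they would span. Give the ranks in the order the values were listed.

Sorted (descending): 359, 359, 285, 264, 264, 264
The 2 values of 359 occupy positions 1–2 → average rank (1+2)/2 = 1.5.
The 3 values of 264 occupy positions 4–6 → average rank 5.

1.5, 5, 5, 1.5, 3, 5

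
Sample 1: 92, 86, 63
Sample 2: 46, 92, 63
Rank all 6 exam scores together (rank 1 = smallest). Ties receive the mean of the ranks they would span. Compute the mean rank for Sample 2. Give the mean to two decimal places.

Sorted (ascending): 46, 63, 63, 86, 92, 92
The 2 values of 63 occupy positions 2–3 → average rank (2+3)/2 = 2.5.
The 2 values of 92 occupy positions 5–6 → average rank (5+6)/2 = 5.5.
Sample 2 values → pooled ranks: 46→1, 92→5.5, 63→2.5
Mean rank = (1 + 5.5 + 2.5) / 3 = 3.00

3.00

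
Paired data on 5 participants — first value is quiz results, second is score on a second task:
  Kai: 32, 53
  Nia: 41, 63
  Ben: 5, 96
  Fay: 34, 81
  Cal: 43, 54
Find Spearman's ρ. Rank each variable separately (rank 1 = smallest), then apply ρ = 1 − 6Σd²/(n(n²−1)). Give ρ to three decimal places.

-0.400

Ranks of variable 1: 2, 4, 1, 3, 5
Ranks of variable 2: 1, 3, 5, 4, 2
d = r₁ − r₂: 1, 1, -4, -1, 3
d²: 1, 1, 16, 1, 9; Σd² = 28
ρ = 1 − 6·28/(5·24) = 1 − 168/120 = -0.400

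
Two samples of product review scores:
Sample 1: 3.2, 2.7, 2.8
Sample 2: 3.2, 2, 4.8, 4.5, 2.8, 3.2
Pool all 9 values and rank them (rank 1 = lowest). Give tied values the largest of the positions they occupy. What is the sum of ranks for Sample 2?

36

Sorted (ascending): 2, 2.7, 2.8, 2.8, 3.2, 3.2, 3.2, 4.5, 4.8
The 2 values of 2.8 occupy positions 3–4 → each gets rank 4.
The 3 values of 3.2 occupy positions 5–7 → each gets rank 7.
Sample 2 values → pooled ranks: 3.2→7, 2→1, 4.8→9, 4.5→8, 2.8→4, 3.2→7
Rank sum = 7 + 1 + 9 + 8 + 4 + 7 = 36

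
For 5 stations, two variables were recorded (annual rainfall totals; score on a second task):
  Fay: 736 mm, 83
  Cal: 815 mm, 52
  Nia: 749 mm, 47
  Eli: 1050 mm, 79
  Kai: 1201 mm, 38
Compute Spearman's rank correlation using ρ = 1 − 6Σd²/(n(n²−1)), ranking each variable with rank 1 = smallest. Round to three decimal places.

-0.600

Ranks of variable 1: 1, 3, 2, 4, 5
Ranks of variable 2: 5, 3, 2, 4, 1
d = r₁ − r₂: -4, 0, 0, 0, 4
d²: 16, 0, 0, 0, 16; Σd² = 32
ρ = 1 − 6·32/(5·24) = 1 − 192/120 = -0.600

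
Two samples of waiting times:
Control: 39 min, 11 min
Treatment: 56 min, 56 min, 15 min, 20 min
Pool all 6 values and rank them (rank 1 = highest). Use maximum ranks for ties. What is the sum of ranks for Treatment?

13

Sorted (descending): 56, 56, 39, 20, 15, 11
The 2 values of 56 occupy positions 1–2 → each gets rank 2.
Treatment values → pooled ranks: 56→2, 56→2, 15→5, 20→4
Rank sum = 2 + 2 + 5 + 4 = 13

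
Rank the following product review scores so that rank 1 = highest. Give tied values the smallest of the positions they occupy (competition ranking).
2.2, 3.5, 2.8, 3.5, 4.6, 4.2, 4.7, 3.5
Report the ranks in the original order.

8, 4, 7, 4, 2, 3, 1, 4

Sorted (descending): 4.7, 4.6, 4.2, 3.5, 3.5, 3.5, 2.8, 2.2
The 3 values of 3.5 occupy positions 4–6 → each gets rank 4.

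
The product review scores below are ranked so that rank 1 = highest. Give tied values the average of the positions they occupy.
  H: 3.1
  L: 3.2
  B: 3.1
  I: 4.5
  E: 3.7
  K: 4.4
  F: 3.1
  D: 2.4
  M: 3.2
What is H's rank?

7

Sorted (descending): 4.5, 4.4, 3.7, 3.2, 3.2, 3.1, 3.1, 3.1, 2.4
The 2 values of 3.2 occupy positions 4–5 → average rank (4+5)/2 = 4.5.
The 3 values of 3.1 occupy positions 6–8 → average rank 7.
H has value 3.1 → rank 7.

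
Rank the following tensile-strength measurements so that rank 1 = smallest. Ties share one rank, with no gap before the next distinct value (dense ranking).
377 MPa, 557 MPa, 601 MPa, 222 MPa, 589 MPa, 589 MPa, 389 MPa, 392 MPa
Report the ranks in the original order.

2, 5, 7, 1, 6, 6, 3, 4

Sorted (ascending): 222, 377, 389, 392, 557, 589, 589, 601
The 2 values of 589 share dense rank 6.
Remaining distinct values take the next consecutive integers.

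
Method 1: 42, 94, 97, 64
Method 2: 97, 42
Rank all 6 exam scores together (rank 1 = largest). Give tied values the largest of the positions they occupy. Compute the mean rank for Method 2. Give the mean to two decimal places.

4.00

Sorted (descending): 97, 97, 94, 64, 42, 42
The 2 values of 97 occupy positions 1–2 → each gets rank 2.
The 2 values of 42 occupy positions 5–6 → each gets rank 6.
Method 2 values → pooled ranks: 97→2, 42→6
Mean rank = (2 + 6) / 2 = 4.00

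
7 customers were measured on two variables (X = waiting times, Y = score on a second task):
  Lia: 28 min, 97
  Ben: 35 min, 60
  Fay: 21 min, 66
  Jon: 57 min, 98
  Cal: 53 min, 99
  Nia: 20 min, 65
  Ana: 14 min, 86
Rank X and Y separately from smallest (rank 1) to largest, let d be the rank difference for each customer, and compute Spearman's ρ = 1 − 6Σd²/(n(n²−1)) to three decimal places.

0.500

Ranks of variable 1: 4, 5, 3, 7, 6, 2, 1
Ranks of variable 2: 5, 1, 3, 6, 7, 2, 4
d = r₁ − r₂: -1, 4, 0, 1, -1, 0, -3
d²: 1, 16, 0, 1, 1, 0, 9; Σd² = 28
ρ = 1 − 6·28/(7·48) = 1 − 168/336 = 0.500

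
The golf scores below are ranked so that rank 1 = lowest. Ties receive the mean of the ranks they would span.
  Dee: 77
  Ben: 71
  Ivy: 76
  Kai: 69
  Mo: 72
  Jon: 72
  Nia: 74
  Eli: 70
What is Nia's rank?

6

Sorted (ascending): 69, 70, 71, 72, 72, 74, 76, 77
The 2 values of 72 occupy positions 4–5 → average rank (4+5)/2 = 4.5.
Nia has value 74 → rank 6.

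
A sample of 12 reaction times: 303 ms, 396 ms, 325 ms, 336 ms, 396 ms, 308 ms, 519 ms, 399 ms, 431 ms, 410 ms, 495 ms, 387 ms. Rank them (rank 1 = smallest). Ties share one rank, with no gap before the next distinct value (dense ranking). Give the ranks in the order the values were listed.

1, 6, 3, 4, 6, 2, 11, 7, 9, 8, 10, 5

Sorted (ascending): 303, 308, 325, 336, 387, 396, 396, 399, 410, 431, 495, 519
The 2 values of 396 share dense rank 6.
Remaining distinct values take the next consecutive integers.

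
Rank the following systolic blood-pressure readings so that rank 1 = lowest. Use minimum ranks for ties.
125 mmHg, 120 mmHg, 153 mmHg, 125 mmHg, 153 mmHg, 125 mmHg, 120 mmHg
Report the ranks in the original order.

3, 1, 6, 3, 6, 3, 1

Sorted (ascending): 120, 120, 125, 125, 125, 153, 153
The 2 values of 120 occupy positions 1–2 → each gets rank 1.
The 3 values of 125 occupy positions 3–5 → each gets rank 3.
The 2 values of 153 occupy positions 6–7 → each gets rank 6.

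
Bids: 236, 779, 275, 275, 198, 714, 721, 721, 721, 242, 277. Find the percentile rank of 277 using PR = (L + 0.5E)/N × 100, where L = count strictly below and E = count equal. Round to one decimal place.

N = 11.
Strictly below 277: 5. Equal to 277: 1.
PR = (5 + 0.5·1)/11 × 100 = 50.0

50.0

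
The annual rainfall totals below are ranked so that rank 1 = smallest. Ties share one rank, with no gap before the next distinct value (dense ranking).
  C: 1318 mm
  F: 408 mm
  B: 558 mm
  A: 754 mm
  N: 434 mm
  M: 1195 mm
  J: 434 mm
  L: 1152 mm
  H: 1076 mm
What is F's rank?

Sorted (ascending): 408, 434, 434, 558, 754, 1076, 1152, 1195, 1318
The 2 values of 434 share dense rank 2.
Remaining distinct values take the next consecutive integers.
F has value 408 mm → rank 1.

1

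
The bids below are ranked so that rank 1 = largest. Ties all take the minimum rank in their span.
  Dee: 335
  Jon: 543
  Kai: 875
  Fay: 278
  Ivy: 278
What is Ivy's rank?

4

Sorted (descending): 875, 543, 335, 278, 278
The 2 values of 278 occupy positions 4–5 → each gets rank 4.
Ivy has value 278 → rank 4.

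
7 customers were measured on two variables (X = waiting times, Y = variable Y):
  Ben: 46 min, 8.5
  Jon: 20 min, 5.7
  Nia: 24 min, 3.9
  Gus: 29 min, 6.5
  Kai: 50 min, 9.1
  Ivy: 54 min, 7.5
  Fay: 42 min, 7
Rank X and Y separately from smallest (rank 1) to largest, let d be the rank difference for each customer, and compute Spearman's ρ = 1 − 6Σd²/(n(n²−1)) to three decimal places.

0.857

Ranks of variable 1: 5, 1, 2, 3, 6, 7, 4
Ranks of variable 2: 6, 2, 1, 3, 7, 5, 4
d = r₁ − r₂: -1, -1, 1, 0, -1, 2, 0
d²: 1, 1, 1, 0, 1, 4, 0; Σd² = 8
ρ = 1 − 6·8/(7·48) = 1 − 48/336 = 0.857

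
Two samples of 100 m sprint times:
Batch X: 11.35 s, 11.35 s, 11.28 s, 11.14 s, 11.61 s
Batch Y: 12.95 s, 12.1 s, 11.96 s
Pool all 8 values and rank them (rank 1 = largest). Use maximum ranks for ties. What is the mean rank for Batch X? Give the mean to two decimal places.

6.20

Sorted (descending): 12.95, 12.1, 11.96, 11.61, 11.35, 11.35, 11.28, 11.14
The 2 values of 11.35 occupy positions 5–6 → each gets rank 6.
Batch X values → pooled ranks: 11.35→6, 11.35→6, 11.28→7, 11.14→8, 11.61→4
Mean rank = (6 + 6 + 7 + 8 + 4) / 5 = 6.20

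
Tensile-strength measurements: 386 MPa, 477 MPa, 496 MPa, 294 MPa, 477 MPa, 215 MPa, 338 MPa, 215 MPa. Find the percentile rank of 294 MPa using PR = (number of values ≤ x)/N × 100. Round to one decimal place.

N = 8.
Strictly below 294: 2. Equal to 294: 1.
PR = 3/8 × 100 = 37.5

37.5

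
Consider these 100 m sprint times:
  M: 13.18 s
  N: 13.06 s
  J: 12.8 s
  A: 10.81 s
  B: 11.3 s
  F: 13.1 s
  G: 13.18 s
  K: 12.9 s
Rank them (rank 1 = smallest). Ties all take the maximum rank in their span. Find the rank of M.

Sorted (ascending): 10.81, 11.3, 12.8, 12.9, 13.06, 13.1, 13.18, 13.18
The 2 values of 13.18 occupy positions 7–8 → each gets rank 8.
M has value 13.18 s → rank 8.

8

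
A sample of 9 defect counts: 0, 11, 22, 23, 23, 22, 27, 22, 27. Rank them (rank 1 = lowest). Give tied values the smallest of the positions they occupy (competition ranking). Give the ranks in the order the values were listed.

Sorted (ascending): 0, 11, 22, 22, 22, 23, 23, 27, 27
The 3 values of 22 occupy positions 3–5 → each gets rank 3.
The 2 values of 23 occupy positions 6–7 → each gets rank 6.
The 2 values of 27 occupy positions 8–9 → each gets rank 8.

1, 2, 3, 6, 6, 3, 8, 3, 8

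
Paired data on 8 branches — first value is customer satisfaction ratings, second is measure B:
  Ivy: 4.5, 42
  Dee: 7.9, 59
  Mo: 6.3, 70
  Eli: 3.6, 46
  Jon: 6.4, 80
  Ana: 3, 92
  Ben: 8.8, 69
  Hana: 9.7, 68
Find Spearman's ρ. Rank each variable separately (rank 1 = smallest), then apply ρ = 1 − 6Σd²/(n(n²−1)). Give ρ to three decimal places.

-0.071

Ranks of variable 1: 3, 6, 4, 2, 5, 1, 7, 8
Ranks of variable 2: 1, 3, 6, 2, 7, 8, 5, 4
d = r₁ − r₂: 2, 3, -2, 0, -2, -7, 2, 4
d²: 4, 9, 4, 0, 4, 49, 4, 16; Σd² = 90
ρ = 1 − 6·90/(8·63) = 1 − 540/504 = -0.071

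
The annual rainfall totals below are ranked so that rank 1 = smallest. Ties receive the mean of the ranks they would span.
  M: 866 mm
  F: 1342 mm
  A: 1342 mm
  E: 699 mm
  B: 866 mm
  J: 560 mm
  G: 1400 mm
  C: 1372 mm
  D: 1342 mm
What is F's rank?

6

Sorted (ascending): 560, 699, 866, 866, 1342, 1342, 1342, 1372, 1400
The 2 values of 866 occupy positions 3–4 → average rank (3+4)/2 = 3.5.
The 3 values of 1342 occupy positions 5–7 → average rank 6.
F has value 1342 mm → rank 6.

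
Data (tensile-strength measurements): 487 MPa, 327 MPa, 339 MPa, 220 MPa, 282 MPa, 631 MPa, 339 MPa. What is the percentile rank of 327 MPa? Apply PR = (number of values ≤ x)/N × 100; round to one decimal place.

N = 7.
Strictly below 327: 2. Equal to 327: 1.
PR = 3/7 × 100 = 42.9

42.9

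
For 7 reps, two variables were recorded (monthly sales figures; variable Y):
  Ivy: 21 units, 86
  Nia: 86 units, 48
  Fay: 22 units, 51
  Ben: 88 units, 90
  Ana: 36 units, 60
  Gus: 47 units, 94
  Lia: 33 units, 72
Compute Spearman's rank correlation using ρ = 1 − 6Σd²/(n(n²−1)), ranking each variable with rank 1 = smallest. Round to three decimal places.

Ranks of variable 1: 1, 6, 2, 7, 4, 5, 3
Ranks of variable 2: 5, 1, 2, 6, 3, 7, 4
d = r₁ − r₂: -4, 5, 0, 1, 1, -2, -1
d²: 16, 25, 0, 1, 1, 4, 1; Σd² = 48
ρ = 1 − 6·48/(7·48) = 1 − 288/336 = 0.143

0.143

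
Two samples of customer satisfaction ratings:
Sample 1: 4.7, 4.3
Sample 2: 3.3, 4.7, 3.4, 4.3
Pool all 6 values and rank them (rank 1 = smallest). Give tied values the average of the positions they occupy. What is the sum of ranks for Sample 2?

Sorted (ascending): 3.3, 3.4, 4.3, 4.3, 4.7, 4.7
The 2 values of 4.3 occupy positions 3–4 → average rank (3+4)/2 = 3.5.
The 2 values of 4.7 occupy positions 5–6 → average rank (5+6)/2 = 5.5.
Sample 2 values → pooled ranks: 3.3→1, 4.7→5.5, 3.4→2, 4.3→3.5
Rank sum = 1 + 5.5 + 2 + 3.5 = 12

12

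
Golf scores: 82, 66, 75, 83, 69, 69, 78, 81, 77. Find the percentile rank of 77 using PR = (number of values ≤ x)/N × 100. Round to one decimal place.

N = 9.
Strictly below 77: 4. Equal to 77: 1.
PR = 5/9 × 100 = 55.6

55.6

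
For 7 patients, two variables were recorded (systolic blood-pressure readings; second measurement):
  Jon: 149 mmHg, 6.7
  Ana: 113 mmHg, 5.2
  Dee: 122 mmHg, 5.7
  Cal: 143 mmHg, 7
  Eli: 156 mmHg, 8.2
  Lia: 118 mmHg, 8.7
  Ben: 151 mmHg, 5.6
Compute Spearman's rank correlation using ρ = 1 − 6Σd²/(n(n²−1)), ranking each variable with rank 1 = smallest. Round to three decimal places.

Ranks of variable 1: 5, 1, 3, 4, 7, 2, 6
Ranks of variable 2: 4, 1, 3, 5, 6, 7, 2
d = r₁ − r₂: 1, 0, 0, -1, 1, -5, 4
d²: 1, 0, 0, 1, 1, 25, 16; Σd² = 44
ρ = 1 − 6·44/(7·48) = 1 − 264/336 = 0.214

0.214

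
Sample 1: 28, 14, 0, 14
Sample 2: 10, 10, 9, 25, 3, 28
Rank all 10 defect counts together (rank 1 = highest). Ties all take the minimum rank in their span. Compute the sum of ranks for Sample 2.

33

Sorted (descending): 28, 28, 25, 14, 14, 10, 10, 9, 3, 0
The 2 values of 28 occupy positions 1–2 → each gets rank 1.
The 2 values of 14 occupy positions 4–5 → each gets rank 4.
The 2 values of 10 occupy positions 6–7 → each gets rank 6.
Sample 2 values → pooled ranks: 10→6, 10→6, 9→8, 25→3, 3→9, 28→1
Rank sum = 6 + 6 + 8 + 3 + 9 + 1 = 33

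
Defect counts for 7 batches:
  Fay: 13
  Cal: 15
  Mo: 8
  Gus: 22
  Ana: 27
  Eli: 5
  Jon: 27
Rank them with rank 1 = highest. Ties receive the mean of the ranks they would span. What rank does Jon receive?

Sorted (descending): 27, 27, 22, 15, 13, 8, 5
The 2 values of 27 occupy positions 1–2 → average rank (1+2)/2 = 1.5.
Jon has value 27 → rank 1.5.

1.5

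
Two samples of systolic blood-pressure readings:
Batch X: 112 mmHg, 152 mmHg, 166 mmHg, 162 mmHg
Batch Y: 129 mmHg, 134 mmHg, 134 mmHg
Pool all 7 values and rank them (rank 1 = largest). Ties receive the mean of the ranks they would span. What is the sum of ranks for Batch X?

Sorted (descending): 166, 162, 152, 134, 134, 129, 112
The 2 values of 134 occupy positions 4–5 → average rank (4+5)/2 = 4.5.
Batch X values → pooled ranks: 112→7, 152→3, 166→1, 162→2
Rank sum = 7 + 3 + 1 + 2 = 13

13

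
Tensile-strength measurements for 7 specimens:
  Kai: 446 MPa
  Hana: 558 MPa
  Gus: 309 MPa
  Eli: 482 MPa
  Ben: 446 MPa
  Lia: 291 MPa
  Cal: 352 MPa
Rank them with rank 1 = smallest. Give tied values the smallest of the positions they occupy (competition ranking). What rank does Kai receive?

Sorted (ascending): 291, 309, 352, 446, 446, 482, 558
The 2 values of 446 occupy positions 4–5 → each gets rank 4.
Kai has value 446 MPa → rank 4.

4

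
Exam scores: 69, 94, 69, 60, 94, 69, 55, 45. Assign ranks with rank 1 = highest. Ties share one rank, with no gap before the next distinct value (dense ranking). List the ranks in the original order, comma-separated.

2, 1, 2, 3, 1, 2, 4, 5

Sorted (descending): 94, 94, 69, 69, 69, 60, 55, 45
The 2 values of 94 share dense rank 1.
The 3 values of 69 share dense rank 2.
Remaining distinct values take the next consecutive integers.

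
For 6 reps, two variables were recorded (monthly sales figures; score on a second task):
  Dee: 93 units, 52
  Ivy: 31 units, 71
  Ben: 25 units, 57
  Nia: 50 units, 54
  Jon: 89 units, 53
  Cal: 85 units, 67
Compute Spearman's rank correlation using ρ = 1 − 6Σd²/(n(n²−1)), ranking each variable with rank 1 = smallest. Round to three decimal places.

-0.714

Ranks of variable 1: 6, 2, 1, 3, 5, 4
Ranks of variable 2: 1, 6, 4, 3, 2, 5
d = r₁ − r₂: 5, -4, -3, 0, 3, -1
d²: 25, 16, 9, 0, 9, 1; Σd² = 60
ρ = 1 − 6·60/(6·35) = 1 − 360/210 = -0.714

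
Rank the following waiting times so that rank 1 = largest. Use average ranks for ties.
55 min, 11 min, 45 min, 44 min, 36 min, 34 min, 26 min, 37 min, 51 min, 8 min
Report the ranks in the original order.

Sorted (descending): 55, 51, 45, 44, 37, 36, 34, 26, 11, 8
No ties — each value takes its position as its rank.

1, 9, 3, 4, 6, 7, 8, 5, 2, 10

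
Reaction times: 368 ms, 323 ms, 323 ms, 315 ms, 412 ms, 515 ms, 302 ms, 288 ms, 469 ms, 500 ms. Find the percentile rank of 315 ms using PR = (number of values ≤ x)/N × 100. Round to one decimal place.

N = 10.
Strictly below 315: 2. Equal to 315: 1.
PR = 3/10 × 100 = 30.0

30.0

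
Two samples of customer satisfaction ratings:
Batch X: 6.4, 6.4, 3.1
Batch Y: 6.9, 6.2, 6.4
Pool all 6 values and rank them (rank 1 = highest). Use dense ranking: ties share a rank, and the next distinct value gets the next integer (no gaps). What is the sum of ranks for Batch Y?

6

Sorted (descending): 6.9, 6.4, 6.4, 6.4, 6.2, 3.1
The 3 values of 6.4 share dense rank 2.
Remaining distinct values take the next consecutive integers.
Batch Y values → pooled ranks: 6.9→1, 6.2→3, 6.4→2
Rank sum = 1 + 3 + 2 = 6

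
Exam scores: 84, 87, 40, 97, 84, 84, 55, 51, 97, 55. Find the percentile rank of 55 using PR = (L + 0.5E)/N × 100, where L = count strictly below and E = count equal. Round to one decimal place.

30.0

N = 10.
Strictly below 55: 2. Equal to 55: 2.
PR = (2 + 0.5·2)/10 × 100 = 30.0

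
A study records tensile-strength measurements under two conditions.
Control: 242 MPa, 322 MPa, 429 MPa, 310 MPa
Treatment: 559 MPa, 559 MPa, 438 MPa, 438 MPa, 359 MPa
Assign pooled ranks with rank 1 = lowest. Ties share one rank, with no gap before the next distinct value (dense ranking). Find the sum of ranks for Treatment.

Sorted (ascending): 242, 310, 322, 359, 429, 438, 438, 559, 559
The 2 values of 438 share dense rank 6.
The 2 values of 559 share dense rank 7.
Remaining distinct values take the next consecutive integers.
Treatment values → pooled ranks: 559→7, 559→7, 438→6, 438→6, 359→4
Rank sum = 7 + 7 + 6 + 6 + 4 = 30

30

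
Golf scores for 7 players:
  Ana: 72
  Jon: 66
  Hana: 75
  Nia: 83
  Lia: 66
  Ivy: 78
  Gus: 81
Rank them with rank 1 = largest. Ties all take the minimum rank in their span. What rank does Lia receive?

6

Sorted (descending): 83, 81, 78, 75, 72, 66, 66
The 2 values of 66 occupy positions 6–7 → each gets rank 6.
Lia has value 66 → rank 6.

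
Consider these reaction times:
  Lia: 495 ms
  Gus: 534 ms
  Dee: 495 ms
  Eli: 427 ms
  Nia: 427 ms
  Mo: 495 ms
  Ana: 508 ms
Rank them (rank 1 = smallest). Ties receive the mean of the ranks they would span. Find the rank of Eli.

Sorted (ascending): 427, 427, 495, 495, 495, 508, 534
The 2 values of 427 occupy positions 1–2 → average rank (1+2)/2 = 1.5.
The 3 values of 495 occupy positions 3–5 → average rank 4.
Eli has value 427 ms → rank 1.5.

1.5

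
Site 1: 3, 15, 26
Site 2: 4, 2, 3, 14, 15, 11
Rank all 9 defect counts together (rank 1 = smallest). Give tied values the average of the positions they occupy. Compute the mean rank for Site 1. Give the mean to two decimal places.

6.33

Sorted (ascending): 2, 3, 3, 4, 11, 14, 15, 15, 26
The 2 values of 3 occupy positions 2–3 → average rank (2+3)/2 = 2.5.
The 2 values of 15 occupy positions 7–8 → average rank (7+8)/2 = 7.5.
Site 1 values → pooled ranks: 3→2.5, 15→7.5, 26→9
Mean rank = (2.5 + 7.5 + 9) / 3 = 6.33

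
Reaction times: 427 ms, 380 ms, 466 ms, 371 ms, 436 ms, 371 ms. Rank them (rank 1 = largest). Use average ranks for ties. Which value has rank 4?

380

Sorted (descending): 466, 436, 427, 380, 371, 371
The 2 values of 371 occupy positions 5–6 → average rank (5+6)/2 = 5.5.
Rank 4 → value 380.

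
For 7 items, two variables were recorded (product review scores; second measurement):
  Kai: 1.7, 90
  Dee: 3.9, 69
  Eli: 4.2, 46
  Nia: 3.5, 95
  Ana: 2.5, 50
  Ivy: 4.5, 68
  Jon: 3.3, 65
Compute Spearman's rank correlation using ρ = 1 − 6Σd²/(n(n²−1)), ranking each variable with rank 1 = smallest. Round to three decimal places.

-0.214

Ranks of variable 1: 1, 5, 6, 4, 2, 7, 3
Ranks of variable 2: 6, 5, 1, 7, 2, 4, 3
d = r₁ − r₂: -5, 0, 5, -3, 0, 3, 0
d²: 25, 0, 25, 9, 0, 9, 0; Σd² = 68
ρ = 1 − 6·68/(7·48) = 1 − 408/336 = -0.214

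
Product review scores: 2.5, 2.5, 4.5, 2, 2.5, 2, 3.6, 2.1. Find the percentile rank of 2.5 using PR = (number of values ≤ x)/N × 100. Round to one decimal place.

N = 8.
Strictly below 2.5: 3. Equal to 2.5: 3.
PR = 6/8 × 100 = 75.0

75.0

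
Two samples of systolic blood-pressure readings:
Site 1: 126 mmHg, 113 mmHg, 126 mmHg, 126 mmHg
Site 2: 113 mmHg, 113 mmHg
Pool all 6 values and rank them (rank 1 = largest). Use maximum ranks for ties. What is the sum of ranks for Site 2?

Sorted (descending): 126, 126, 126, 113, 113, 113
The 3 values of 126 occupy positions 1–3 → each gets rank 3.
The 3 values of 113 occupy positions 4–6 → each gets rank 6.
Site 2 values → pooled ranks: 113→6, 113→6
Rank sum = 6 + 6 = 12

12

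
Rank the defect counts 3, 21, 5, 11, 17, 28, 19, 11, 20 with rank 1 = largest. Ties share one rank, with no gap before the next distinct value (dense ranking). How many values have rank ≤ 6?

7

Sorted (descending): 28, 21, 20, 19, 17, 11, 11, 5, 3
The 2 values of 11 share dense rank 6.
Remaining distinct values take the next consecutive integers.
Ranks ≤ 6: {1, 2, 3, 4, 5, 6, 6} → 7 values.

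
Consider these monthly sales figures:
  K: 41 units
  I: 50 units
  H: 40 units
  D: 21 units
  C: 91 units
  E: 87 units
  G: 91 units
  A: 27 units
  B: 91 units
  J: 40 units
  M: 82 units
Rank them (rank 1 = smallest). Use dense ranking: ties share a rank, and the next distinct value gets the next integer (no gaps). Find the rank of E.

7

Sorted (ascending): 21, 27, 40, 40, 41, 50, 82, 87, 91, 91, 91
The 2 values of 40 share dense rank 3.
The 3 values of 91 share dense rank 8.
Remaining distinct values take the next consecutive integers.
E has value 87 units → rank 7.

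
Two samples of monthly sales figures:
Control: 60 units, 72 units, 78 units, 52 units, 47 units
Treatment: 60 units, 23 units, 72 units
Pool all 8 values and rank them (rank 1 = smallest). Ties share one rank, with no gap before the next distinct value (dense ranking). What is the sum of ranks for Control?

Sorted (ascending): 23, 47, 52, 60, 60, 72, 72, 78
The 2 values of 60 share dense rank 4.
The 2 values of 72 share dense rank 5.
Remaining distinct values take the next consecutive integers.
Control values → pooled ranks: 60→4, 72→5, 78→6, 52→3, 47→2
Rank sum = 4 + 5 + 6 + 3 + 2 = 20

20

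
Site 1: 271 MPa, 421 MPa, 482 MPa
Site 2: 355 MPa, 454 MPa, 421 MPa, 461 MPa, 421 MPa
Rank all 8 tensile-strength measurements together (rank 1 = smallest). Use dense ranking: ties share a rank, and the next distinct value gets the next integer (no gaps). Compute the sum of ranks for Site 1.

Sorted (ascending): 271, 355, 421, 421, 421, 454, 461, 482
The 3 values of 421 share dense rank 3.
Remaining distinct values take the next consecutive integers.
Site 1 values → pooled ranks: 271→1, 421→3, 482→6
Rank sum = 1 + 3 + 6 = 10

10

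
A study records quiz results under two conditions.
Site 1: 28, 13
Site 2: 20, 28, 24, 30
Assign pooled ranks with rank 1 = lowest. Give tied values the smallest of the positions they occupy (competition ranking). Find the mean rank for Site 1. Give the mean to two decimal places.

2.50

Sorted (ascending): 13, 20, 24, 28, 28, 30
The 2 values of 28 occupy positions 4–5 → each gets rank 4.
Site 1 values → pooled ranks: 28→4, 13→1
Mean rank = (4 + 1) / 2 = 2.50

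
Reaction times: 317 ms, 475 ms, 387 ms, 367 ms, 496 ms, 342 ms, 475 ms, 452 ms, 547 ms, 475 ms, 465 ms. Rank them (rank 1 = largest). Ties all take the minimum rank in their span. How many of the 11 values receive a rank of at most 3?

Sorted (descending): 547, 496, 475, 475, 475, 465, 452, 387, 367, 342, 317
The 3 values of 475 occupy positions 3–5 → each gets rank 3.
Ranks ≤ 3: {1, 2, 3, 3, 3} → 5 values.

5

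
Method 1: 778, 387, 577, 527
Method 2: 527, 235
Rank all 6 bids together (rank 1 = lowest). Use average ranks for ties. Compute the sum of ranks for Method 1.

16.5

Sorted (ascending): 235, 387, 527, 527, 577, 778
The 2 values of 527 occupy positions 3–4 → average rank (3+4)/2 = 3.5.
Method 1 values → pooled ranks: 778→6, 387→2, 577→5, 527→3.5
Rank sum = 6 + 2 + 5 + 3.5 = 16.5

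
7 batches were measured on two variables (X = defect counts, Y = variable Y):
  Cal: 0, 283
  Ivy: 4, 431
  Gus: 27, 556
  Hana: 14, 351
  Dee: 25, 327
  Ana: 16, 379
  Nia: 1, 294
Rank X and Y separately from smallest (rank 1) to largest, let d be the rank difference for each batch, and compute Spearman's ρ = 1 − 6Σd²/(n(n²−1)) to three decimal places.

0.679

Ranks of variable 1: 1, 3, 7, 4, 6, 5, 2
Ranks of variable 2: 1, 6, 7, 4, 3, 5, 2
d = r₁ − r₂: 0, -3, 0, 0, 3, 0, 0
d²: 0, 9, 0, 0, 9, 0, 0; Σd² = 18
ρ = 1 − 6·18/(7·48) = 1 − 108/336 = 0.679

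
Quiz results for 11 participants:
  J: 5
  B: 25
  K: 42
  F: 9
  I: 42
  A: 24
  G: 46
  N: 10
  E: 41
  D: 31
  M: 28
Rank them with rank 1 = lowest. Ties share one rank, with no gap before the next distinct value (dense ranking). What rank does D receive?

7

Sorted (ascending): 5, 9, 10, 24, 25, 28, 31, 41, 42, 42, 46
The 2 values of 42 share dense rank 9.
Remaining distinct values take the next consecutive integers.
D has value 31 → rank 7.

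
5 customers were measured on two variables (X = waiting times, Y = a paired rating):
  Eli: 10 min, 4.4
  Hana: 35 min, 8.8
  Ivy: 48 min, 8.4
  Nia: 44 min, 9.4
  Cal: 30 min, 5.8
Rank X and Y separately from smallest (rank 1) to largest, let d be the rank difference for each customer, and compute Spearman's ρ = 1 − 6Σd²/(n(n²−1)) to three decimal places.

Ranks of variable 1: 1, 3, 5, 4, 2
Ranks of variable 2: 1, 4, 3, 5, 2
d = r₁ − r₂: 0, -1, 2, -1, 0
d²: 0, 1, 4, 1, 0; Σd² = 6
ρ = 1 − 6·6/(5·24) = 1 − 36/120 = 0.700

0.700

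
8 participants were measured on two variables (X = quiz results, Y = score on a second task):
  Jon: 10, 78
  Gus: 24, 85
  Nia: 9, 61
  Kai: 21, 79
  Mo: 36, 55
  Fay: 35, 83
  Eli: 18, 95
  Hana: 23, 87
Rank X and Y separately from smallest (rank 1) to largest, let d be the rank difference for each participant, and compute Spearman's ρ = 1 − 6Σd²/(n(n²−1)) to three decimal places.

Ranks of variable 1: 2, 6, 1, 4, 8, 7, 3, 5
Ranks of variable 2: 3, 6, 2, 4, 1, 5, 8, 7
d = r₁ − r₂: -1, 0, -1, 0, 7, 2, -5, -2
d²: 1, 0, 1, 0, 49, 4, 25, 4; Σd² = 84
ρ = 1 − 6·84/(8·63) = 1 − 504/504 = 0.000

0.000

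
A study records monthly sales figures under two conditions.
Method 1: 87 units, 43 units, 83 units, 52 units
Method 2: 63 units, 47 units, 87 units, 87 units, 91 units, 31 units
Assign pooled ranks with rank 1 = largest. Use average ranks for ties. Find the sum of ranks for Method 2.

Sorted (descending): 91, 87, 87, 87, 83, 63, 52, 47, 43, 31
The 3 values of 87 occupy positions 2–4 → average rank 3.
Method 2 values → pooled ranks: 63→6, 47→8, 87→3, 87→3, 91→1, 31→10
Rank sum = 6 + 8 + 3 + 3 + 1 + 10 = 31

31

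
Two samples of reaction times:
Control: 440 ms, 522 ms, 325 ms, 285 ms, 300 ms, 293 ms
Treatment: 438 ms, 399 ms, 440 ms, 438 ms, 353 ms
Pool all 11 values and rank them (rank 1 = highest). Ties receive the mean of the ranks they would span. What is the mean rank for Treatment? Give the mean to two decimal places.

Sorted (descending): 522, 440, 440, 438, 438, 399, 353, 325, 300, 293, 285
The 2 values of 440 occupy positions 2–3 → average rank (2+3)/2 = 2.5.
The 2 values of 438 occupy positions 4–5 → average rank (4+5)/2 = 4.5.
Treatment values → pooled ranks: 438→4.5, 399→6, 440→2.5, 438→4.5, 353→7
Mean rank = (4.5 + 6 + 2.5 + 4.5 + 7) / 5 = 4.90

4.90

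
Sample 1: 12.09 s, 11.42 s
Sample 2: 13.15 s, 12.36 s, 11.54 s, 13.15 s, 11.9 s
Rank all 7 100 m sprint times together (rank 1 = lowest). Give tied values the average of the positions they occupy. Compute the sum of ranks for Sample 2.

Sorted (ascending): 11.42, 11.54, 11.9, 12.09, 12.36, 13.15, 13.15
The 2 values of 13.15 occupy positions 6–7 → average rank (6+7)/2 = 6.5.
Sample 2 values → pooled ranks: 13.15→6.5, 12.36→5, 11.54→2, 13.15→6.5, 11.9→3
Rank sum = 6.5 + 5 + 2 + 6.5 + 3 = 23

23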